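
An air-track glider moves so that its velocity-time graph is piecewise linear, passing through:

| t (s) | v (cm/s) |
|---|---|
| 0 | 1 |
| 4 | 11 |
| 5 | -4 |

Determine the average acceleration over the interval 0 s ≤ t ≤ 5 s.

Average acceleration = Δv/Δt = (-4 − 1)/(5 − 0) = -1 cm/s².

-1 cm/s²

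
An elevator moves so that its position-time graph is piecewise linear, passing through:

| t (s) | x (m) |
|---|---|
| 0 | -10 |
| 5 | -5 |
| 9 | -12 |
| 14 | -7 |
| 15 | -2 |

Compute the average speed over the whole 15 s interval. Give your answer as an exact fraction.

Average speed = (total path length)/(elapsed time); on a piecewise-linear x-t graph the path length is Σ|Δx|.
0–5 s: |Δx| = |-5 − -10| = 5 m
5–9 s: |Δx| = |-12 − -5| = 7 m
9–14 s: |Δx| = |-7 − -12| = 5 m
14–15 s: |Δx| = |-2 − -7| = 5 m
Total path = 22 m; average speed = 22/15 = 22/15 m/s.

22/15 m/s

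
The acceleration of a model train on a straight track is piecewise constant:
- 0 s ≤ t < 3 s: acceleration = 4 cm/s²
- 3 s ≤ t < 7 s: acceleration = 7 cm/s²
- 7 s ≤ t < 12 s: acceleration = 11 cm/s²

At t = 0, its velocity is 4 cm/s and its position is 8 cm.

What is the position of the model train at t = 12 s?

515.5 cm

On each constant-a segment, Δv = aΔt and Δx = v₀Δt + ½aΔt²; chain segment to segment.
0–3 s: v starts 4 cm/s; Δx = 4·3 + ½·4·3² = 30 cm; v ends 16 cm/s.
3–7 s: v starts 16 cm/s; Δx = 16·4 + ½·7·4² = 120 cm; v ends 44 cm/s.
7–12 s: v starts 44 cm/s; Δx = 44·5 + ½·11·5² = 357.5 cm; v ends 99 cm/s.
x(12) = 8 + Σ Δx = 515.5 cm.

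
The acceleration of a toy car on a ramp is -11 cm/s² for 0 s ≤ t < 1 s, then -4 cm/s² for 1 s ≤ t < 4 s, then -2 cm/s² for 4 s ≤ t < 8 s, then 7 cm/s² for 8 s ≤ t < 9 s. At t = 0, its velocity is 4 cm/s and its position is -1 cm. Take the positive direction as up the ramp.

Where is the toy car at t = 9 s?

On each constant-a segment, Δv = aΔt and Δx = v₀Δt + ½aΔt²; chain segment to segment.
0–1 s: v starts 4 cm/s; Δx = 4·1 + ½·-11·1² = -1.5 cm; v ends -7 cm/s.
1–4 s: v starts -7 cm/s; Δx = -7·3 + ½·-4·3² = -39 cm; v ends -19 cm/s.
4–8 s: v starts -19 cm/s; Δx = -19·4 + ½·-2·4² = -92 cm; v ends -27 cm/s.
8–9 s: v starts -27 cm/s; Δx = -27·1 + ½·7·1² = -23.5 cm; v ends -20 cm/s.
x(9) = -1 + Σ Δx = -157 cm.

-157 cm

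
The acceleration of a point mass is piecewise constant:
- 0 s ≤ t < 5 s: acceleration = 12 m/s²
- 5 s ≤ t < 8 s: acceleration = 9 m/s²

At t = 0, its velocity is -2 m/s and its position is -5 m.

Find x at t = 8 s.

On each constant-a segment, Δv = aΔt and Δx = v₀Δt + ½aΔt²; chain segment to segment.
0–5 s: v starts -2 m/s; Δx = -2·5 + ½·12·5² = 140 m; v ends 58 m/s.
5–8 s: v starts 58 m/s; Δx = 58·3 + ½·9·3² = 214.5 m; v ends 85 m/s.
x(8) = -5 + Σ Δx = 349.5 m.

349.5 m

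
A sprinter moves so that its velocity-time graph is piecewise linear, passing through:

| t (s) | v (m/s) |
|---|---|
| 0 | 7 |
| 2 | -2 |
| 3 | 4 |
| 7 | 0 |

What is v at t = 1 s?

On 0–2 s the graph is linear from 7 to -2 m/s: v(1) = 7 + (-2 − 7)·(1 − 0)/(2 − 0) = 2.5 m/s.

2.5 m/s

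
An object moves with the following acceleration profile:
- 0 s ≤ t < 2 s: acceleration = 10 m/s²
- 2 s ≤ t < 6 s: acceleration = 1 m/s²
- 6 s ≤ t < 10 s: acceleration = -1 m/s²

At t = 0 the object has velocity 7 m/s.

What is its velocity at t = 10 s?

27 m/s

Δv equals the area under the a-t graph; then v = v₀ + Δv.
0–2 s: 10 × 2 = 20 m/s
2–6 s: 1 × 4 = 4 m/s
6–10 s: -1 × 4 = -4 m/s
Δv = 20 m/s, so v(10) = 7 + (20) = 27 m/s.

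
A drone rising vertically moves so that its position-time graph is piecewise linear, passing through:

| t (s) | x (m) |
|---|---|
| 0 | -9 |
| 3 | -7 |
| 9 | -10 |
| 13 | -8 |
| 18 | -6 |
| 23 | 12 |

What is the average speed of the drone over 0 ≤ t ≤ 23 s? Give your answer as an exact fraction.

Average speed = (total path length)/(elapsed time); on a piecewise-linear x-t graph the path length is Σ|Δx|.
0–3 s: |Δx| = |-7 − -9| = 2 m
3–9 s: |Δx| = |-10 − -7| = 3 m
9–13 s: |Δx| = |-8 − -10| = 2 m
13–18 s: |Δx| = |-6 − -8| = 2 m
18–23 s: |Δx| = |12 − -6| = 18 m
Total path = 27 m; average speed = 27/23 = 27/23 m/s.

27/23 m/s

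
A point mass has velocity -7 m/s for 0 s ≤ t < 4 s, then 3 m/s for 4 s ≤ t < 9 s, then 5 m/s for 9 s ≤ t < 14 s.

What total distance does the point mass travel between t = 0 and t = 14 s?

Distance (not displacement) is the total path length: add the absolute areas under v-t.
0–4 s: |-7| × 4 = 28 m
4–9 s: |3| × 5 = 15 m
9–14 s: |5| × 5 = 25 m
Total distance = 68 m

68 m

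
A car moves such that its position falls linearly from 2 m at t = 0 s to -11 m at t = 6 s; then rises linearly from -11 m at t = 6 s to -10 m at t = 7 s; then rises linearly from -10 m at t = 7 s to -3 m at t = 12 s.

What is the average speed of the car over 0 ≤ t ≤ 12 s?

Average speed = (total path length)/(elapsed time); on a piecewise-linear x-t graph the path length is Σ|Δx|.
0–6 s: |Δx| = |-11 − 2| = 13 m
6–7 s: |Δx| = |-10 − -11| = 1 m
7–12 s: |Δx| = |-3 − -10| = 7 m
Total path = 21 m; average speed = 21/12 = 1.75 m/s.

1.75 m/s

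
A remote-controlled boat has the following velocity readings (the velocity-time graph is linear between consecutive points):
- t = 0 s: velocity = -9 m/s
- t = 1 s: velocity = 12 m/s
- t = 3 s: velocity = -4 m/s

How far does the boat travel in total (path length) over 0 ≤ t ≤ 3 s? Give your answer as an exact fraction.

215/14 m

Distance (not displacement) is the total path length: add the absolute areas under v-t.
0–1 s: v = 0 at t = 3/7 s; triangle areas 27/14 + 24/7 = 75/14 m
1–3 s: v = 0 at t = 2.5 s; triangle areas 9 + 1 = 10 m
Total distance = 215/14 m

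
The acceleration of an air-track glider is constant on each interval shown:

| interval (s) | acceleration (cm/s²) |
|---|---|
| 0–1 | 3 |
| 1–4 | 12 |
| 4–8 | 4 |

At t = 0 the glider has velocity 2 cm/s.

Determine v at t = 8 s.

57 cm/s

Δv equals the area under the a-t graph; then v = v₀ + Δv.
0–1 s: 3 × 1 = 3 cm/s
1–4 s: 12 × 3 = 36 cm/s
4–8 s: 4 × 4 = 16 cm/s
Δv = 55 cm/s, so v(8) = 2 + (55) = 57 cm/s.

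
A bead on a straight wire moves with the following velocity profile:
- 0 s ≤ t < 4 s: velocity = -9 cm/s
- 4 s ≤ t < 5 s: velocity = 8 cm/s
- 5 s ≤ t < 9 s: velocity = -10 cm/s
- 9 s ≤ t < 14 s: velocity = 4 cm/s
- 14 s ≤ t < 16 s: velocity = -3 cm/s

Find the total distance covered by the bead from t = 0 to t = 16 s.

110 cm

Total distance travelled is ∫|v| dt — sum the magnitudes of each area piece.
0–4 s: |-9| × 4 = 36 cm
4–5 s: |8| × 1 = 8 cm
5–9 s: |-10| × 4 = 40 cm
9–14 s: |4| × 5 = 20 cm
14–16 s: |-3| × 2 = 6 cm
Total distance = 110 cm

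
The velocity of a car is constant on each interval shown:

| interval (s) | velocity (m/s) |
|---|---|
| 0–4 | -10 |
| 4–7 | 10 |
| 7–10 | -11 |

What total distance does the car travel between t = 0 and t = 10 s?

Total distance travelled is ∫|v| dt — sum the magnitudes of each area piece.
0–4 s: |-10| × 4 = 40 m
4–7 s: |10| × 3 = 30 m
7–10 s: |-11| × 3 = 33 m
Total distance = 103 m

103 m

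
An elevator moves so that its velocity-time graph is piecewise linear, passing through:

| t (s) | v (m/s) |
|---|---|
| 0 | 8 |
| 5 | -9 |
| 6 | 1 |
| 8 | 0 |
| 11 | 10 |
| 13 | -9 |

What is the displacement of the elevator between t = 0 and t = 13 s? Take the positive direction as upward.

Net displacement equals the area under the velocity-time graph (areas below the axis count negative).
0–5 s: ½(8 + -9)(5) = -2.5 m
5–6 s: ½(-9 + 1)(1) = -4 m
6–8 s: ½(1 + 0)(2) = 1 m
8–11 s: ½(0 + 10)(3) = 15 m
11–13 s: ½(10 + -9)(2) = 1 m
Net displacement = 10.5 m

10.5 m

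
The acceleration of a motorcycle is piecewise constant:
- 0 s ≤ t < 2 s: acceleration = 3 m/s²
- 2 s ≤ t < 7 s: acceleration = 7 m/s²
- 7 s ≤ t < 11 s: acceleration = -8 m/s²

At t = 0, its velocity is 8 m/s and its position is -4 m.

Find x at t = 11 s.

307.5 m

On each constant-a segment, Δv = aΔt and Δx = v₀Δt + ½aΔt²; chain segment to segment.
0–2 s: v starts 8 m/s; Δx = 8·2 + ½·3·2² = 22 m; v ends 14 m/s.
2–7 s: v starts 14 m/s; Δx = 14·5 + ½·7·5² = 157.5 m; v ends 49 m/s.
7–11 s: v starts 49 m/s; Δx = 49·4 + ½·-8·4² = 132 m; v ends 17 m/s.
x(11) = -4 + Σ Δx = 307.5 m.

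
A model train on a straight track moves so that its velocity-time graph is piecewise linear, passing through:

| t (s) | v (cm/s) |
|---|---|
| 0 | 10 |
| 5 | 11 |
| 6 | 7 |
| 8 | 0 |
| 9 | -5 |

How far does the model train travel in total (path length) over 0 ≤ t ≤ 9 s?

Total distance travelled is ∫|v| dt — sum the magnitudes of each area piece.
0–5 s: |½(10 + 11)(5)| = 52.5 cm
5–6 s: |½(11 + 7)(1)| = 9 cm
6–8 s: |½(7 + 0)(2)| = 7 cm
8–9 s: |½(0 + -5)(1)| = 2.5 cm
Total distance = 71 cm

71 cm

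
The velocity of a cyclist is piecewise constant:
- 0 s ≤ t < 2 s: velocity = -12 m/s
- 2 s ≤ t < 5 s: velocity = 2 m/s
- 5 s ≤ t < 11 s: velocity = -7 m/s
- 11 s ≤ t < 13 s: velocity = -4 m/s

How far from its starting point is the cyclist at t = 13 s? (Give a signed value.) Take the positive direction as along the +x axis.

-68 m

Net displacement equals the area under the velocity-time graph (areas below the axis count negative).
0–2 s: -12 × 2 = -24 m
2–5 s: 2 × 3 = 6 m
5–11 s: -7 × 6 = -42 m
11–13 s: -4 × 2 = -8 m
Net displacement = -68 m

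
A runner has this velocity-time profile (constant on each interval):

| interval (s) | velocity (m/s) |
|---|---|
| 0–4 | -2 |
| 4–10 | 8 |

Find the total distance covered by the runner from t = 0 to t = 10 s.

56 m

Distance (not displacement) is the total path length: add the absolute areas under v-t.
0–4 s: |-2| × 4 = 8 m
4–10 s: |8| × 6 = 48 m
Total distance = 56 m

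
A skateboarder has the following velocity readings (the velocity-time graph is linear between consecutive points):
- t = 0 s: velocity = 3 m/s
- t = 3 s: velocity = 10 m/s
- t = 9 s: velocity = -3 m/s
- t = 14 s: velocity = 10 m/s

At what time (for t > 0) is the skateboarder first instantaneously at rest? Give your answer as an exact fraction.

v changes sign on 3–9 s (from 10 to -3); the graph is linear there, so v = 0 at t = 3 + (-10)·(9 − 3)/(-3 − 10) = 99/13 s.

t = 99/13 s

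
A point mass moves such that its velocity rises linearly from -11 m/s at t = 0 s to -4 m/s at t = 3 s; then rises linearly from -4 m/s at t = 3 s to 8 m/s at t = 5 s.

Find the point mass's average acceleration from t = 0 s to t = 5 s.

3.8 m/s²

Average acceleration = Δv/Δt = (8 − -11)/(5 − 0) = 3.8 m/s².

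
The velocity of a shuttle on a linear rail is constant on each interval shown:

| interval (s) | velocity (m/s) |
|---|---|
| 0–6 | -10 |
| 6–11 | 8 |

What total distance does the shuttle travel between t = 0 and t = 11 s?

100 m

Distance (not displacement) is the total path length: add the absolute areas under v-t.
0–6 s: |-10| × 6 = 60 m
6–11 s: |8| × 5 = 40 m
Total distance = 100 m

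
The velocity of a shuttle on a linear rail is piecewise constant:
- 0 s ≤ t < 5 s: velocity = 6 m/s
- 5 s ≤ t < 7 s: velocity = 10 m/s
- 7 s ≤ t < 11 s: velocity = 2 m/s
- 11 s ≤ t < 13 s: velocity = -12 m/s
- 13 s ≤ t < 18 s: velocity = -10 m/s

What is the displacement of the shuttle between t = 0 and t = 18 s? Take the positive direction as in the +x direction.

Net displacement equals the area under the velocity-time graph (areas below the axis count negative).
0–5 s: 6 × 5 = 30 m
5–7 s: 10 × 2 = 20 m
7–11 s: 2 × 4 = 8 m
11–13 s: -12 × 2 = -24 m
13–18 s: -10 × 5 = -50 m
Net displacement = -16 m

-16 m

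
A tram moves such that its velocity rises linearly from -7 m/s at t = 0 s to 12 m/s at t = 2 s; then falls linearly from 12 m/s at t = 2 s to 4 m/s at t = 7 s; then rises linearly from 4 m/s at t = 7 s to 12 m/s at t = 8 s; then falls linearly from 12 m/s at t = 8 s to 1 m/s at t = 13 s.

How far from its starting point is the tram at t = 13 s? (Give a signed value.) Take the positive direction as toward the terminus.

85.5 m

Displacement is the signed area under the v-t curve.
0–2 s: ½(-7 + 12)(2) = 5 m
2–7 s: ½(12 + 4)(5) = 40 m
7–8 s: ½(4 + 12)(1) = 8 m
8–13 s: ½(12 + 1)(5) = 32.5 m
Net displacement = 85.5 m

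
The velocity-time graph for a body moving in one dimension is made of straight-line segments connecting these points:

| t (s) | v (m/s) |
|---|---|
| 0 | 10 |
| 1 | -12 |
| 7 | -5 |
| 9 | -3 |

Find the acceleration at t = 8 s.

1 m/s²

Acceleration is the slope of the v-t graph on 7–9 s: (-3 − -5)/(9 − 7) = 1 m/s².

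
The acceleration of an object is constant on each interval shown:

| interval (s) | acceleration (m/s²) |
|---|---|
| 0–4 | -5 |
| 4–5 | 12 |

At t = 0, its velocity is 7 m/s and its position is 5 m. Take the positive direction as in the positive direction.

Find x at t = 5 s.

-14 m

On each constant-a segment, Δv = aΔt and Δx = v₀Δt + ½aΔt²; chain segment to segment.
0–4 s: v starts 7 m/s; Δx = 7·4 + ½·-5·4² = -12 m; v ends -13 m/s.
4–5 s: v starts -13 m/s; Δx = -13·1 + ½·12·1² = -7 m; v ends -1 m/s.
x(5) = 5 + Σ Δx = -14 m.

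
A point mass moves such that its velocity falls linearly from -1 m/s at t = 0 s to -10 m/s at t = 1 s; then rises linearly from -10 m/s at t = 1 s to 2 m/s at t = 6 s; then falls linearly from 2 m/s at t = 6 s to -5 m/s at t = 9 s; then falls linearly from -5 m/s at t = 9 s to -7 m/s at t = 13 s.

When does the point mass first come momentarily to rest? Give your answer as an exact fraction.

v changes sign on 1–6 s (from -10 to 2); the graph is linear there, so v = 0 at t = 1 + (10)·(6 − 1)/(2 − -10) = 31/6 s.

t = 31/6 s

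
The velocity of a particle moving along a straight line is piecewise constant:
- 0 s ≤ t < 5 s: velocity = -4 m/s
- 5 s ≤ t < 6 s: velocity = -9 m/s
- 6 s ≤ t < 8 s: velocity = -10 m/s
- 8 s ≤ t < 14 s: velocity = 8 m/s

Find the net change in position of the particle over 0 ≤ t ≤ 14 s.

Displacement is the signed area under the v-t curve.
0–5 s: -4 × 5 = -20 m
5–6 s: -9 × 1 = -9 m
6–8 s: -10 × 2 = -20 m
8–14 s: 8 × 6 = 48 m
Net displacement = -1 m

-1 m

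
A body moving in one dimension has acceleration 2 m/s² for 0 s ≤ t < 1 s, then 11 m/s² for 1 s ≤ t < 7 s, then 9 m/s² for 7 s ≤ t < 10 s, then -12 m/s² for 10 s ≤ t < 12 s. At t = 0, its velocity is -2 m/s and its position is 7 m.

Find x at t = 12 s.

604.5 m

On each constant-a segment, Δv = aΔt and Δx = v₀Δt + ½aΔt²; chain segment to segment.
0–1 s: v starts -2 m/s; Δx = -2·1 + ½·2·1² = -1 m; v ends 0 m/s.
1–7 s: v starts 0 m/s; Δx = 0·6 + ½·11·6² = 198 m; v ends 66 m/s.
7–10 s: v starts 66 m/s; Δx = 66·3 + ½·9·3² = 238.5 m; v ends 93 m/s.
10–12 s: v starts 93 m/s; Δx = 93·2 + ½·-12·2² = 162 m; v ends 69 m/s.
x(12) = 7 + Σ Δx = 604.5 m.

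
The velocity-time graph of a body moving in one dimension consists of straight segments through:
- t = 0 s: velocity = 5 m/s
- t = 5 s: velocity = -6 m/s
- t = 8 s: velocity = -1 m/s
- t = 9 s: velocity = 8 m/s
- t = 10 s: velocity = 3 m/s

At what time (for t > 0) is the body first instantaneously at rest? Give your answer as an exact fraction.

t = 25/11 s

v changes sign on 0–5 s (from 5 to -6); the graph is linear there, so v = 0 at t = 0 + (-5)·(5 − 0)/(-6 − 5) = 25/11 s.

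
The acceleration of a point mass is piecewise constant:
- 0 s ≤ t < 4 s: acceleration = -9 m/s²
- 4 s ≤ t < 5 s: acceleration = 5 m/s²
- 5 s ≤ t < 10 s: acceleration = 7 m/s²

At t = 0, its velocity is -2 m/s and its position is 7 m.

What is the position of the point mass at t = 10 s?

-186 m

On each constant-a segment, Δv = aΔt and Δx = v₀Δt + ½aΔt²; chain segment to segment.
0–4 s: v starts -2 m/s; Δx = -2·4 + ½·-9·4² = -80 m; v ends -38 m/s.
4–5 s: v starts -38 m/s; Δx = -38·1 + ½·5·1² = -35.5 m; v ends -33 m/s.
5–10 s: v starts -33 m/s; Δx = -33·5 + ½·7·5² = -77.5 m; v ends 2 m/s.
x(10) = 7 + Σ Δx = -186 m.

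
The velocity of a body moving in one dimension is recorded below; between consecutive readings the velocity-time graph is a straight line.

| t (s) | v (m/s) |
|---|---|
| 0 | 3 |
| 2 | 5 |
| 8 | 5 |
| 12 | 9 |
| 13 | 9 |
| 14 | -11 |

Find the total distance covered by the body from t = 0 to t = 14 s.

Distance (not displacement) is the total path length: add the absolute areas under v-t.
0–2 s: |½(3 + 5)(2)| = 8 m
2–8 s: |5| × 6 = 30 m
8–12 s: |½(5 + 9)(4)| = 28 m
12–13 s: |9| × 1 = 9 m
13–14 s: v = 0 at t = 13.45 s; triangle areas 2.025 + 3.025 = 5.05 m
Total distance = 80.05 m

80.05 m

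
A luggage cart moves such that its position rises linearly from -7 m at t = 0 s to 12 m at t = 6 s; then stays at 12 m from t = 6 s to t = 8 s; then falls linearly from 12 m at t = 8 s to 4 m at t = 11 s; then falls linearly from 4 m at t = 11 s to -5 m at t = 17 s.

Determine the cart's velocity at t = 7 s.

Velocity is the slope of the x-t graph on 6–8 s: (12 − 12)/(8 − 6) = 0 m/s.

0 m/s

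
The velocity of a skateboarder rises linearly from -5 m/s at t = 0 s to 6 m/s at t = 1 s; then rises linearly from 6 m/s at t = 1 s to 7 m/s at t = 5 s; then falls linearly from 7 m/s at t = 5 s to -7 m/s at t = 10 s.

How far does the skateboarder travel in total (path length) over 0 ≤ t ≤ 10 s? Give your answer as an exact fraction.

Total distance travelled is ∫|v| dt — sum the magnitudes of each area piece.
0–1 s: v = 0 at t = 5/11 s; triangle areas 25/22 + 18/11 = 61/22 m
1–5 s: |½(6 + 7)(4)| = 26 m
5–10 s: v = 0 at t = 7.5 s; triangle areas 8.75 + 8.75 = 17.5 m
Total distance = 509/11 m

509/11 m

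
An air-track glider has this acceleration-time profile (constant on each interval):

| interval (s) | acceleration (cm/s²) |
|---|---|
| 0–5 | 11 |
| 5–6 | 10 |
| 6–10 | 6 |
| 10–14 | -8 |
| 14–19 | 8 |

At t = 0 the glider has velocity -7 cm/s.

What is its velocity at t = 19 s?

Δv equals the area under the a-t graph; then v = v₀ + Δv.
0–5 s: 11 × 5 = 55 cm/s
5–6 s: 10 × 1 = 10 cm/s
6–10 s: 6 × 4 = 24 cm/s
10–14 s: -8 × 4 = -32 cm/s
14–19 s: 8 × 5 = 40 cm/s
Δv = 97 cm/s, so v(19) = -7 + (97) = 90 cm/s.

90 cm/s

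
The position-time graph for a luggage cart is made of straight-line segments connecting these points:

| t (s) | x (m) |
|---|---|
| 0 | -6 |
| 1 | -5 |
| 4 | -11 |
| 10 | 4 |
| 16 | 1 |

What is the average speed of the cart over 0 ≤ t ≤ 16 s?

1.5625 m/s

Average speed = (total path length)/(elapsed time); on a piecewise-linear x-t graph the path length is Σ|Δx|.
0–1 s: |Δx| = |-5 − -6| = 1 m
1–4 s: |Δx| = |-11 − -5| = 6 m
4–10 s: |Δx| = |4 − -11| = 15 m
10–16 s: |Δx| = |1 − 4| = 3 m
Total path = 25 m; average speed = 25/16 = 1.5625 m/s.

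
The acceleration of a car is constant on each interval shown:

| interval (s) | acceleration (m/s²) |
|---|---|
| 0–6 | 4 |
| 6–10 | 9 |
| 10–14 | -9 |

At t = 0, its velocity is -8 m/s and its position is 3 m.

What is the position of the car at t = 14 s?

299 m

On each constant-a segment, Δv = aΔt and Δx = v₀Δt + ½aΔt²; chain segment to segment.
0–6 s: v starts -8 m/s; Δx = -8·6 + ½·4·6² = 24 m; v ends 16 m/s.
6–10 s: v starts 16 m/s; Δx = 16·4 + ½·9·4² = 136 m; v ends 52 m/s.
10–14 s: v starts 52 m/s; Δx = 52·4 + ½·-9·4² = 136 m; v ends 16 m/s.
x(14) = 3 + Σ Δx = 299 m.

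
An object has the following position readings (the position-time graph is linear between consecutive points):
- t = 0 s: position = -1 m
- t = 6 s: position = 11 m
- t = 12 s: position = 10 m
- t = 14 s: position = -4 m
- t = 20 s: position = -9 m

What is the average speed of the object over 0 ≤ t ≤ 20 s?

Average speed = (total path length)/(elapsed time); on a piecewise-linear x-t graph the path length is Σ|Δx|.
0–6 s: |Δx| = |11 − -1| = 12 m
6–12 s: |Δx| = |10 − 11| = 1 m
12–14 s: |Δx| = |-4 − 10| = 14 m
14–20 s: |Δx| = |-9 − -4| = 5 m
Total path = 32 m; average speed = 32/20 = 1.6 m/s.

1.6 m/s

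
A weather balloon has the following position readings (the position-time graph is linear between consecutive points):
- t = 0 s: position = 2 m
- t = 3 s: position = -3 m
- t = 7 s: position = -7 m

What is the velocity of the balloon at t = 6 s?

Velocity is the slope of the x-t graph on 3–7 s: (-7 − -3)/(7 − 3) = -1 m/s.

-1 m/s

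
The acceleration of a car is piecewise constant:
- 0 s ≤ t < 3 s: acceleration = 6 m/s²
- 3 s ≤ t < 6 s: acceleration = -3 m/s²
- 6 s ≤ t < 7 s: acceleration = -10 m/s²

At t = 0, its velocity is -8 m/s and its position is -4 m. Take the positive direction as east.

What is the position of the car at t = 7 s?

On each constant-a segment, Δv = aΔt and Δx = v₀Δt + ½aΔt²; chain segment to segment.
0–3 s: v starts -8 m/s; Δx = -8·3 + ½·6·3² = 3 m; v ends 10 m/s.
3–6 s: v starts 10 m/s; Δx = 10·3 + ½·-3·3² = 16.5 m; v ends 1 m/s.
6–7 s: v starts 1 m/s; Δx = 1·1 + ½·-10·1² = -4 m; v ends -9 m/s.
x(7) = -4 + Σ Δx = 11.5 m.

11.5 m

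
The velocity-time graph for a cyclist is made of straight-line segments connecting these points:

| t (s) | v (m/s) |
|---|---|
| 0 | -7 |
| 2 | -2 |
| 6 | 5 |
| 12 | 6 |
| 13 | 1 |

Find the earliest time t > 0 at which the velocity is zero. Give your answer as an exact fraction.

v changes sign on 2–6 s (from -2 to 5); the graph is linear there, so v = 0 at t = 2 + (2)·(6 − 2)/(5 − -2) = 22/7 s.

t = 22/7 s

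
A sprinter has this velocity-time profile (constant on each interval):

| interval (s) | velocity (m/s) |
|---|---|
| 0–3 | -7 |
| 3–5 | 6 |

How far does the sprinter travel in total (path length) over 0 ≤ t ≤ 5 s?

Total distance travelled is ∫|v| dt — sum the magnitudes of each area piece.
0–3 s: |-7| × 3 = 21 m
3–5 s: |6| × 2 = 12 m
Total distance = 33 m

33 m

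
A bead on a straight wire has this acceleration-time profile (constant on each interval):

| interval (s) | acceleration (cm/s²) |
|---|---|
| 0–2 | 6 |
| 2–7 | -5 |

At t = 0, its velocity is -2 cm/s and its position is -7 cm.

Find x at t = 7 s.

On each constant-a segment, Δv = aΔt and Δx = v₀Δt + ½aΔt²; chain segment to segment.
0–2 s: v starts -2 cm/s; Δx = -2·2 + ½·6·2² = 8 cm; v ends 10 cm/s.
2–7 s: v starts 10 cm/s; Δx = 10·5 + ½·-5·5² = -12.5 cm; v ends -15 cm/s.
x(7) = -7 + Σ Δx = -11.5 cm.

-11.5 cm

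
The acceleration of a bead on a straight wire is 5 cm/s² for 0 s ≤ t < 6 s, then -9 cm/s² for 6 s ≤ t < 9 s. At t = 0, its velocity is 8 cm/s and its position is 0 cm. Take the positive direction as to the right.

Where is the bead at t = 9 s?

211.5 cm

On each constant-a segment, Δv = aΔt and Δx = v₀Δt + ½aΔt²; chain segment to segment.
0–6 s: v starts 8 cm/s; Δx = 8·6 + ½·5·6² = 138 cm; v ends 38 cm/s.
6–9 s: v starts 38 cm/s; Δx = 38·3 + ½·-9·3² = 73.5 cm; v ends 11 cm/s.
x(9) = 0 + Σ Δx = 211.5 cm.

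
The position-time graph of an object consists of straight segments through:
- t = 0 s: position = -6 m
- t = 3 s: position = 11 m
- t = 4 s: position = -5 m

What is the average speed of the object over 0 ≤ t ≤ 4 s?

Average speed = (total path length)/(elapsed time); on a piecewise-linear x-t graph the path length is Σ|Δx|.
0–3 s: |Δx| = |11 − -6| = 17 m
3–4 s: |Δx| = |-5 − 11| = 16 m
Total path = 33 m; average speed = 33/4 = 8.25 m/s.

8.25 m/s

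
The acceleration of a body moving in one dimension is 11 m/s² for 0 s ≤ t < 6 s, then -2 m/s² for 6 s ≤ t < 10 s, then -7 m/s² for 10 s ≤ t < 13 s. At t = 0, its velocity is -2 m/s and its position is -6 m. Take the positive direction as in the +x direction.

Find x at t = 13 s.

556.5 m

On each constant-a segment, Δv = aΔt and Δx = v₀Δt + ½aΔt²; chain segment to segment.
0–6 s: v starts -2 m/s; Δx = -2·6 + ½·11·6² = 186 m; v ends 64 m/s.
6–10 s: v starts 64 m/s; Δx = 64·4 + ½·-2·4² = 240 m; v ends 56 m/s.
10–13 s: v starts 56 m/s; Δx = 56·3 + ½·-7·3² = 136.5 m; v ends 35 m/s.
x(13) = -6 + Σ Δx = 556.5 m.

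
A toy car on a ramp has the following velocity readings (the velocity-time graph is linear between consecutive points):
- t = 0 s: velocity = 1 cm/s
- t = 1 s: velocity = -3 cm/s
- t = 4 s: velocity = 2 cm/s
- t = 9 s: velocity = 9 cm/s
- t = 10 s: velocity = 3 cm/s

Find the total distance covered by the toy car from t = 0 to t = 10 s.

Distance (not displacement) is the total path length: add the absolute areas under v-t.
0–1 s: v = 0 at t = 0.25 s; triangle areas 0.125 + 1.125 = 1.25 cm
1–4 s: v = 0 at t = 2.8 s; triangle areas 2.7 + 1.2 = 3.9 cm
4–9 s: |½(2 + 9)(5)| = 27.5 cm
9–10 s: |½(9 + 3)(1)| = 6 cm
Total distance = 38.65 cm

38.65 cm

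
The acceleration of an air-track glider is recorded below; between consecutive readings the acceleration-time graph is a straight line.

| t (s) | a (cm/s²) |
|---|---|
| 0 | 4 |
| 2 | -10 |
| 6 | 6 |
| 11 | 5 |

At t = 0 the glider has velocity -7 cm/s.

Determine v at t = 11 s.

Δv equals the area under the a-t graph; then v = v₀ + Δv.
0–2 s: ½(4 + -10)(2) = -6 cm/s
2–6 s: ½(-10 + 6)(4) = -8 cm/s
6–11 s: ½(6 + 5)(5) = 27.5 cm/s
Δv = 13.5 cm/s, so v(11) = -7 + (13.5) = 6.5 cm/s.

6.5 cm/s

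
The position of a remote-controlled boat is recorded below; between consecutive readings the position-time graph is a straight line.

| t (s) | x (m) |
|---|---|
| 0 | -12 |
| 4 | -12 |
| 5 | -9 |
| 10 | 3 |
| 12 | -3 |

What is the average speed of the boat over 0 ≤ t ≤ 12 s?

Average speed = (total path length)/(elapsed time); on a piecewise-linear x-t graph the path length is Σ|Δx|.
0–4 s: |Δx| = |-12 − -12| = 0 m
4–5 s: |Δx| = |-9 − -12| = 3 m
5–10 s: |Δx| = |3 − -9| = 12 m
10–12 s: |Δx| = |-3 − 3| = 6 m
Total path = 21 m; average speed = 21/12 = 1.75 m/s.

1.75 m/s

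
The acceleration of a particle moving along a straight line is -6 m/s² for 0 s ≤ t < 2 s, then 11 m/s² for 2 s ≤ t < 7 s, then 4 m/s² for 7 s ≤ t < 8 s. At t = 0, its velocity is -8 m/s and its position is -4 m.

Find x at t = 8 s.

On each constant-a segment, Δv = aΔt and Δx = v₀Δt + ½aΔt²; chain segment to segment.
0–2 s: v starts -8 m/s; Δx = -8·2 + ½·-6·2² = -28 m; v ends -20 m/s.
2–7 s: v starts -20 m/s; Δx = -20·5 + ½·11·5² = 37.5 m; v ends 35 m/s.
7–8 s: v starts 35 m/s; Δx = 35·1 + ½·4·1² = 37 m; v ends 39 m/s.
x(8) = -4 + Σ Δx = 42.5 m.

42.5 m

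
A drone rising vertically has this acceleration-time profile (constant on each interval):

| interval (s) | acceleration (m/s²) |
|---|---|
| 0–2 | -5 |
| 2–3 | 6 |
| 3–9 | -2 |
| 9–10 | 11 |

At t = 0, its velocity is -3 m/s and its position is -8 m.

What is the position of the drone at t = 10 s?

-125.5 m

On each constant-a segment, Δv = aΔt and Δx = v₀Δt + ½aΔt²; chain segment to segment.
0–2 s: v starts -3 m/s; Δx = -3·2 + ½·-5·2² = -16 m; v ends -13 m/s.
2–3 s: v starts -13 m/s; Δx = -13·1 + ½·6·1² = -10 m; v ends -7 m/s.
3–9 s: v starts -7 m/s; Δx = -7·6 + ½·-2·6² = -78 m; v ends -19 m/s.
9–10 s: v starts -19 m/s; Δx = -19·1 + ½·11·1² = -13.5 m; v ends -8 m/s.
x(10) = -8 + Σ Δx = -125.5 m.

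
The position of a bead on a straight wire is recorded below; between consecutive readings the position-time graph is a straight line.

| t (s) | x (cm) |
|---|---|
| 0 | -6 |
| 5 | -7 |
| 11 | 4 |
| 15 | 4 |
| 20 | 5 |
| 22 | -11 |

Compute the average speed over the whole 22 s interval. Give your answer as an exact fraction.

29/22 cm/s

Average speed = (total path length)/(elapsed time); on a piecewise-linear x-t graph the path length is Σ|Δx|.
0–5 s: |Δx| = |-7 − -6| = 1 cm
5–11 s: |Δx| = |4 − -7| = 11 cm
11–15 s: |Δx| = |4 − 4| = 0 cm
15–20 s: |Δx| = |5 − 4| = 1 cm
20–22 s: |Δx| = |-11 − 5| = 16 cm
Total path = 29 cm; average speed = 29/22 = 29/22 cm/s.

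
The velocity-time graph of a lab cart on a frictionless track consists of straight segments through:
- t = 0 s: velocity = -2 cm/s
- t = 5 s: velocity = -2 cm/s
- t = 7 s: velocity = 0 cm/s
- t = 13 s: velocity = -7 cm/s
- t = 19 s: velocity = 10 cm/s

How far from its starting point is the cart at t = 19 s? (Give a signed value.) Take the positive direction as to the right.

-24 cm

Net displacement equals the area under the velocity-time graph (areas below the axis count negative).
0–5 s: -2 × 5 = -10 cm
5–7 s: ½(-2 + 0)(2) = -2 cm
7–13 s: ½(0 + -7)(6) = -21 cm
13–19 s: ½(-7 + 10)(6) = 9 cm
Net displacement = -24 cm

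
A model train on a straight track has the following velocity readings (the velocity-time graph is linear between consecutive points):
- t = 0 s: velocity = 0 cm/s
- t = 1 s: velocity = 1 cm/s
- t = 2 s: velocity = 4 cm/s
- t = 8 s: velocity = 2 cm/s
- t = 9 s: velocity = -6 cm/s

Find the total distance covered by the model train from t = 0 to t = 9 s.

Total distance travelled is ∫|v| dt — sum the magnitudes of each area piece.
0–1 s: |½(0 + 1)(1)| = 0.5 cm
1–2 s: |½(1 + 4)(1)| = 2.5 cm
2–8 s: |½(4 + 2)(6)| = 18 cm
8–9 s: v = 0 at t = 8.25 s; triangle areas 0.25 + 2.25 = 2.5 cm
Total distance = 23.5 cm

23.5 cm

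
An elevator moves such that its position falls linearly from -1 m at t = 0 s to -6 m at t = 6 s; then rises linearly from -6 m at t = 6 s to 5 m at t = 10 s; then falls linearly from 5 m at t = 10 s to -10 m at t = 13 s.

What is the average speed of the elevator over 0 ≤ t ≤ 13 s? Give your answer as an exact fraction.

31/13 m/s

Average speed = (total path length)/(elapsed time); on a piecewise-linear x-t graph the path length is Σ|Δx|.
0–6 s: |Δx| = |-6 − -1| = 5 m
6–10 s: |Δx| = |5 − -6| = 11 m
10–13 s: |Δx| = |-10 − 5| = 15 m
Total path = 31 m; average speed = 31/13 = 31/13 m/s.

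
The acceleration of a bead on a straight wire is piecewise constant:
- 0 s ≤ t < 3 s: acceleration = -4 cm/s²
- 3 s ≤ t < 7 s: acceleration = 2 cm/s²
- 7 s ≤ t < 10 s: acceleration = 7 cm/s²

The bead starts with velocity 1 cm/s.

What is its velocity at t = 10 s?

18 cm/s

Δv equals the area under the a-t graph; then v = v₀ + Δv.
0–3 s: -4 × 3 = -12 cm/s
3–7 s: 2 × 4 = 8 cm/s
7–10 s: 7 × 3 = 21 cm/s
Δv = 17 cm/s, so v(10) = 1 + (17) = 18 cm/s.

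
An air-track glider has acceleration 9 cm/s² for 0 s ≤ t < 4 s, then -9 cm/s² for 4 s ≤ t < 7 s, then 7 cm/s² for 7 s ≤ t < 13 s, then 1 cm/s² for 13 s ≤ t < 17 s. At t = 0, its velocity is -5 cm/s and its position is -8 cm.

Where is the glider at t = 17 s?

438.5 cm

On each constant-a segment, Δv = aΔt and Δx = v₀Δt + ½aΔt²; chain segment to segment.
0–4 s: v starts -5 cm/s; Δx = -5·4 + ½·9·4² = 52 cm; v ends 31 cm/s.
4–7 s: v starts 31 cm/s; Δx = 31·3 + ½·-9·3² = 52.5 cm; v ends 4 cm/s.
7–13 s: v starts 4 cm/s; Δx = 4·6 + ½·7·6² = 150 cm; v ends 46 cm/s.
13–17 s: v starts 46 cm/s; Δx = 46·4 + ½·1·4² = 192 cm; v ends 50 cm/s.
x(17) = -8 + Σ Δx = 438.5 cm.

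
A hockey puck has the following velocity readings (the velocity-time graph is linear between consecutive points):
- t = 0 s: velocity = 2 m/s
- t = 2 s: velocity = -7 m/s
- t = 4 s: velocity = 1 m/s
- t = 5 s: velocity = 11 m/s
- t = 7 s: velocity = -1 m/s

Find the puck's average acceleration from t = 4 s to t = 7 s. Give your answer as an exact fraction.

Average acceleration = Δv/Δt = (-1 − 1)/(7 − 4) = -2/3 m/s².

-2/3 m/s²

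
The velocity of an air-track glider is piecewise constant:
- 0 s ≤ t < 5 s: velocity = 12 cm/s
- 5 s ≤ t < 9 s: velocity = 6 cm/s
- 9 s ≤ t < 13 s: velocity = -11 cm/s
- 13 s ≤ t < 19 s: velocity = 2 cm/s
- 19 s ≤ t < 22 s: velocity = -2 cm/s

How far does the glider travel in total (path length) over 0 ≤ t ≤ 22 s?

146 cm

Distance (not displacement) is the total path length: add the absolute areas under v-t.
0–5 s: |12| × 5 = 60 cm
5–9 s: |6| × 4 = 24 cm
9–13 s: |-11| × 4 = 44 cm
13–19 s: |2| × 6 = 12 cm
19–22 s: |-2| × 3 = 6 cm
Total distance = 146 cm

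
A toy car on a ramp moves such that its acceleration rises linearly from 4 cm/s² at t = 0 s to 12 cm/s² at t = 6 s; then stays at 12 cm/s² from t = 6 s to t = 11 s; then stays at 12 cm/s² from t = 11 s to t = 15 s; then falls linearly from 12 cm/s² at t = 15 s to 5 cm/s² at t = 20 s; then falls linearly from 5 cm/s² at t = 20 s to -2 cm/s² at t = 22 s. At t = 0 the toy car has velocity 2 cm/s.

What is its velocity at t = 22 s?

Δv equals the area under the a-t graph; then v = v₀ + Δv.
0–6 s: ½(4 + 12)(6) = 48 cm/s
6–11 s: 12 × 5 = 60 cm/s
11–15 s: 12 × 4 = 48 cm/s
15–20 s: ½(12 + 5)(5) = 42.5 cm/s
20–22 s: ½(5 + -2)(2) = 3 cm/s
Δv = 201.5 cm/s, so v(22) = 2 + (201.5) = 203.5 cm/s.

203.5 cm/s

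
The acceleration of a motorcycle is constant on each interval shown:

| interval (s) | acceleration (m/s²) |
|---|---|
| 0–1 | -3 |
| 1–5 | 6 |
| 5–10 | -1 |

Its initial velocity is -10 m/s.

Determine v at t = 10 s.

Δv equals the area under the a-t graph; then v = v₀ + Δv.
0–1 s: -3 × 1 = -3 m/s
1–5 s: 6 × 4 = 24 m/s
5–10 s: -1 × 5 = -5 m/s
Δv = 16 m/s, so v(10) = -10 + (16) = 6 m/s.

6 m/s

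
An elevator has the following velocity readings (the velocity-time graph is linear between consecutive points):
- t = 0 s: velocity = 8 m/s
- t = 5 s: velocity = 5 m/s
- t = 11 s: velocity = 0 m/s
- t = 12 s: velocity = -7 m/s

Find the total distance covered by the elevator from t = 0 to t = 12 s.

Total distance travelled is ∫|v| dt — sum the magnitudes of each area piece.
0–5 s: |½(8 + 5)(5)| = 32.5 m
5–11 s: |½(5 + 0)(6)| = 15 m
11–12 s: |½(0 + -7)(1)| = 3.5 m
Total distance = 51 m

51 m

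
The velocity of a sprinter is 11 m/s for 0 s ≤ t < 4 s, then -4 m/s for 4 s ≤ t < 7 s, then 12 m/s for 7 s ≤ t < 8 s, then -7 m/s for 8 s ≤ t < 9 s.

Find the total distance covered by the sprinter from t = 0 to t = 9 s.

Total distance travelled is ∫|v| dt — sum the magnitudes of each area piece.
0–4 s: |11| × 4 = 44 m
4–7 s: |-4| × 3 = 12 m
7–8 s: |12| × 1 = 12 m
8–9 s: |-7| × 1 = 7 m
Total distance = 75 m

75 m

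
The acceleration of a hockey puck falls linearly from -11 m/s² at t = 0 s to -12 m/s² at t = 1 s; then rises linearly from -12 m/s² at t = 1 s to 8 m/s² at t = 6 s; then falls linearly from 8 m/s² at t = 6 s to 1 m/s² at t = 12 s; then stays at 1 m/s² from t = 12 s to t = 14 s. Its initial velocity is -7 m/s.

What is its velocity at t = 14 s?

0.5 m/s

Δv equals the area under the a-t graph; then v = v₀ + Δv.
0–1 s: ½(-11 + -12)(1) = -11.5 m/s
1–6 s: ½(-12 + 8)(5) = -10 m/s
6–12 s: ½(8 + 1)(6) = 27 m/s
12–14 s: 1 × 2 = 2 m/s
Δv = 7.5 m/s, so v(14) = -7 + (7.5) = 0.5 m/s.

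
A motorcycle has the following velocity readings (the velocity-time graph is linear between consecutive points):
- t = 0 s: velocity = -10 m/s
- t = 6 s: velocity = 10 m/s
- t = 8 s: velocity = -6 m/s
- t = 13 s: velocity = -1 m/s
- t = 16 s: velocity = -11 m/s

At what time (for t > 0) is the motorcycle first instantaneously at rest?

t = 3 s

v changes sign on 0–6 s (from -10 to 10); the graph is linear there, so v = 0 at t = 0 + (10)·(6 − 0)/(10 − -10) = 3 s.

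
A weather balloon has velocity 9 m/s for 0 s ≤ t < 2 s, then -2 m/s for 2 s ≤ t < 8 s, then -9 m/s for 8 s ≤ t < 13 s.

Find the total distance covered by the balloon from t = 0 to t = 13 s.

75 m

Distance (not displacement) is the total path length: add the absolute areas under v-t.
0–2 s: |9| × 2 = 18 m
2–8 s: |-2| × 6 = 12 m
8–13 s: |-9| × 5 = 45 m
Total distance = 75 m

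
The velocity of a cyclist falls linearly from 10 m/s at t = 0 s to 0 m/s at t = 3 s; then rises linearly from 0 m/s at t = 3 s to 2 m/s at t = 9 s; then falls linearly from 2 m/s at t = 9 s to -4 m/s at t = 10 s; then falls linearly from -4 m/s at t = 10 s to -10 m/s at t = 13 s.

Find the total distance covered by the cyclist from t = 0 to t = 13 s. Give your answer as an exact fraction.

131/3 m

Distance (not displacement) is the total path length: add the absolute areas under v-t.
0–3 s: |½(10 + 0)(3)| = 15 m
3–9 s: |½(0 + 2)(6)| = 6 m
9–10 s: v = 0 at t = 28/3 s; triangle areas 1/3 + 4/3 = 5/3 m
10–13 s: |½(-4 + -10)(3)| = 21 m
Total distance = 131/3 m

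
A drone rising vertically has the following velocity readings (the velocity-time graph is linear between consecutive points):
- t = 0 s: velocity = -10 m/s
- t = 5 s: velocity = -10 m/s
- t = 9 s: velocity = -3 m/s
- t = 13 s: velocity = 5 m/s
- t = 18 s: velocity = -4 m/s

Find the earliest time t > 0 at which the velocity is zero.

t = 10.5 s

v changes sign on 9–13 s (from -3 to 5); the graph is linear there, so v = 0 at t = 9 + (3)·(13 − 9)/(5 − -3) = 10.5 s.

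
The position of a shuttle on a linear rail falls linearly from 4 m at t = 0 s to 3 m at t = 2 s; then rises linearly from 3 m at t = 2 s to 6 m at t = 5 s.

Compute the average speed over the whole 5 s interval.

0.8 m/s

Average speed = (total path length)/(elapsed time); on a piecewise-linear x-t graph the path length is Σ|Δx|.
0–2 s: |Δx| = |3 − 4| = 1 m
2–5 s: |Δx| = |6 − 3| = 3 m
Total path = 4 m; average speed = 4/5 = 0.8 m/s.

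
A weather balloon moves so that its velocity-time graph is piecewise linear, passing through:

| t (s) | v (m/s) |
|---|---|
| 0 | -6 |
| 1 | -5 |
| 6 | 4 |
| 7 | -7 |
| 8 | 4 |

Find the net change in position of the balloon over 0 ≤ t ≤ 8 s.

Net displacement equals the area under the velocity-time graph (areas below the axis count negative).
0–1 s: ½(-6 + -5)(1) = -5.5 m
1–6 s: ½(-5 + 4)(5) = -2.5 m
6–7 s: ½(4 + -7)(1) = -1.5 m
7–8 s: ½(-7 + 4)(1) = -1.5 m
Net displacement = -11 m

-11 m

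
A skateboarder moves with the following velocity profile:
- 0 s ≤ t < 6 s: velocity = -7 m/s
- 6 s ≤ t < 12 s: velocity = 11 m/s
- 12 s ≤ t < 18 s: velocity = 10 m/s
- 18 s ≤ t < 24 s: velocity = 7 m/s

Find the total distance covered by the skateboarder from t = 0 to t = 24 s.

210 m

Total distance travelled is ∫|v| dt — sum the magnitudes of each area piece.
0–6 s: |-7| × 6 = 42 m
6–12 s: |11| × 6 = 66 m
12–18 s: |10| × 6 = 60 m
18–24 s: |7| × 6 = 42 m
Total distance = 210 m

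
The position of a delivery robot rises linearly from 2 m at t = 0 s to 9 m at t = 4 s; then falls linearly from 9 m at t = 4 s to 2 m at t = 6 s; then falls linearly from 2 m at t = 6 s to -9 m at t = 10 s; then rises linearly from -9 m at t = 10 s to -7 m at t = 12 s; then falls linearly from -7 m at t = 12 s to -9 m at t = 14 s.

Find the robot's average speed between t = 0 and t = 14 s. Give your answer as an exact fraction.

29/14 m/s

Average speed = (total path length)/(elapsed time); on a piecewise-linear x-t graph the path length is Σ|Δx|.
0–4 s: |Δx| = |9 − 2| = 7 m
4–6 s: |Δx| = |2 − 9| = 7 m
6–10 s: |Δx| = |-9 − 2| = 11 m
10–12 s: |Δx| = |-7 − -9| = 2 m
12–14 s: |Δx| = |-9 − -7| = 2 m
Total path = 29 m; average speed = 29/14 = 29/14 m/s.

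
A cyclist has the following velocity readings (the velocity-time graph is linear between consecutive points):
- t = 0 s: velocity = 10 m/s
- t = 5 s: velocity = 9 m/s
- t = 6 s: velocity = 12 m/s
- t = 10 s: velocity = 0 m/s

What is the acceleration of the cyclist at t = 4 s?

-0.2 m/s²

Acceleration is the slope of the v-t graph on 0–5 s: (9 − 10)/(5 − 0) = -0.2 m/s².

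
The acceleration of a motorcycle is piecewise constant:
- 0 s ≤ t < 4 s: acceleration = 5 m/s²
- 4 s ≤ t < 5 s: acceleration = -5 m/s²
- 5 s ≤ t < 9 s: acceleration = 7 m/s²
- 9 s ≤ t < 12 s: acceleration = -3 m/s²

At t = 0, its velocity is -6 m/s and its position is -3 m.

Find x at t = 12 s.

On each constant-a segment, Δv = aΔt and Δx = v₀Δt + ½aΔt²; chain segment to segment.
0–4 s: v starts -6 m/s; Δx = -6·4 + ½·5·4² = 16 m; v ends 14 m/s.
4–5 s: v starts 14 m/s; Δx = 14·1 + ½·-5·1² = 11.5 m; v ends 9 m/s.
5–9 s: v starts 9 m/s; Δx = 9·4 + ½·7·4² = 92 m; v ends 37 m/s.
9–12 s: v starts 37 m/s; Δx = 37·3 + ½·-3·3² = 97.5 m; v ends 28 m/s.
x(12) = -3 + Σ Δx = 214 m.

214 m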